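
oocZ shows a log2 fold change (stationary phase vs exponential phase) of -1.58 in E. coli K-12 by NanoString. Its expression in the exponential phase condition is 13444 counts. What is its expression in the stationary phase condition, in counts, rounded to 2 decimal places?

Fold change = 2^(-1.58) = 0.3345
stationary phase expression = 13444 × 0.3345 = 4496.77

4496.77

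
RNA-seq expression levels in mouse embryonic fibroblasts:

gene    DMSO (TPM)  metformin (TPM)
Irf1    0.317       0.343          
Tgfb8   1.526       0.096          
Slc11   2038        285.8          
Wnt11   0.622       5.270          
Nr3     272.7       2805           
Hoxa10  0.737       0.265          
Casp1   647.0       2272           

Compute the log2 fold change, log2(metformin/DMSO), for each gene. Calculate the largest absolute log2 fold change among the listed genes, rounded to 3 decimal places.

3.991

log2(0.343/0.317) = 0.114  (Irf1)
log2(0.096/1.526) = -3.991  (Tgfb8)
log2(285.8/2038) = -2.834  (Slc11)
log2(5.270/0.622) = 3.083  (Wnt11)
log2(2805/272.7) = 3.363  (Nr3)
log2(0.265/0.737) = -1.476  (Hoxa10)
log2(2272/647.0) = 1.812  (Casp1)
The largest magnitude belongs to Tgfb8.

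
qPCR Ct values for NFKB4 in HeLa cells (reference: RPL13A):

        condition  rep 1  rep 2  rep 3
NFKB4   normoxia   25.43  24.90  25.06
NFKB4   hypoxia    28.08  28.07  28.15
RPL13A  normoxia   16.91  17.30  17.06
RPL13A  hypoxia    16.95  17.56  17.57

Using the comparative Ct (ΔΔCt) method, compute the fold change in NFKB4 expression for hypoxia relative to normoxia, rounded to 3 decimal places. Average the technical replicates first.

0.154

Mean Ct: NFKB4 normoxia 25.130; NFKB4 hypoxia 28.100; RPL13A normoxia 17.090; RPL13A hypoxia 17.360
ΔCt(normoxia) = 25.130 − 17.090 = 8.040
ΔCt(hypoxia) = 28.100 − 17.360 = 10.740
ΔΔCt = 10.740 − 8.040 = 2.700
Fold change = 2^(−2.700) = 0.1539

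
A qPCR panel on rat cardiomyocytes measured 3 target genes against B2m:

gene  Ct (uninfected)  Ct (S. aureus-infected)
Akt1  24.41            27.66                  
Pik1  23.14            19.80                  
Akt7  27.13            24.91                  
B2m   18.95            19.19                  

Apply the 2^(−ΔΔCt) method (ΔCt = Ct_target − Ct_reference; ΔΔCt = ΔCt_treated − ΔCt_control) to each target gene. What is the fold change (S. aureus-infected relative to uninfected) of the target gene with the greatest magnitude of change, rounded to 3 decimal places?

Akt1: ΔΔCt = (27.66−19.19) − (24.41−18.95) = 8.47 − 5.46 = 3.01; fold change = 2^-3.01 = 0.124
Pik1: ΔΔCt = (19.80−19.19) − (23.14−18.95) = 0.61 − 4.19 = -3.58; fold change = 2^3.58 = 11.959
Akt7: ΔΔCt = (24.91−19.19) − (27.13−18.95) = 5.72 − 8.18 = -2.46; fold change = 2^2.46 = 5.502
Pik1 has the largest |ΔΔCt| = 3.58.

11.959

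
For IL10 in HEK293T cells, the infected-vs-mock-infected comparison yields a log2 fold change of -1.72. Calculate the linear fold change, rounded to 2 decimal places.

0.30

Fold change = 2^(-1.72) = 0.304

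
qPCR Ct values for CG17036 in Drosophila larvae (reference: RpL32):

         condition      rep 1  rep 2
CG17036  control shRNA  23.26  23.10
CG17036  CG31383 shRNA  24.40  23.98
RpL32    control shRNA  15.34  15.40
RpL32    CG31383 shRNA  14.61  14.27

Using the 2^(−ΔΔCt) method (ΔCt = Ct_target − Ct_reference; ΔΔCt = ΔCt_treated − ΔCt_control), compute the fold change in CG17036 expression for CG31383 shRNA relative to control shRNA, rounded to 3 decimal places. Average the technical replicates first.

0.261

Mean Ct: CG17036 control shRNA 23.180; CG17036 CG31383 shRNA 24.190; RpL32 control shRNA 15.370; RpL32 CG31383 shRNA 14.440
ΔCt(control shRNA) = 23.180 − 15.370 = 7.810
ΔCt(CG31383 shRNA) = 24.190 − 14.440 = 9.750
ΔΔCt = 9.750 − 7.810 = 1.940
Fold change = 2^(−1.940) = 0.2606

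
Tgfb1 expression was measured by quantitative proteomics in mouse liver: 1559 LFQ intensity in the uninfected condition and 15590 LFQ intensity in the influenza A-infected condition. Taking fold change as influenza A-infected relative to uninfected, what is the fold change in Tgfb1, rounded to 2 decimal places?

Fold change = 15590 / 1559 = 10.000
Tgfb1 is upregulated.

10.00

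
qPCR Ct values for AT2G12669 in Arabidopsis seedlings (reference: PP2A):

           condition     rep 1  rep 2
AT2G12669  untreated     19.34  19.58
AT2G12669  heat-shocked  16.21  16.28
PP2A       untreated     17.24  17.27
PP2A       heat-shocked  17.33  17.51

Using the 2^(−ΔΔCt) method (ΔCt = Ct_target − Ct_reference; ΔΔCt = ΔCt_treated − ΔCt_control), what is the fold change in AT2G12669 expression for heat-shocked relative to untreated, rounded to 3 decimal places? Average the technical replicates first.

Mean Ct: AT2G12669 untreated 19.460; AT2G12669 heat-shocked 16.245; PP2A untreated 17.255; PP2A heat-shocked 17.420
ΔCt(untreated) = 19.460 − 17.255 = 2.205
ΔCt(heat-shocked) = 16.245 − 17.420 = -1.175
ΔΔCt = -1.175 − 2.205 = -3.380
Fold change = 2^(−(-3.380)) = 2^3.380 = 10.4107

10.411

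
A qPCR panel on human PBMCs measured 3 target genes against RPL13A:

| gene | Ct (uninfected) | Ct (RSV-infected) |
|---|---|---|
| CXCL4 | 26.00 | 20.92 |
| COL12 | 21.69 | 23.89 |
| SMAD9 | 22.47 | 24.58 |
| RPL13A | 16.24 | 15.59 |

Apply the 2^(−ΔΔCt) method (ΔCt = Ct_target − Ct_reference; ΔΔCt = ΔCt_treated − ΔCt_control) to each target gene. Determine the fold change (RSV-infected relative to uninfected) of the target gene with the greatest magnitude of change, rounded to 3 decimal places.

21.556

CXCL4: ΔΔCt = (20.92−15.59) − (26.00−16.24) = 5.33 − 9.76 = -4.43; fold change = 2^4.43 = 21.556
COL12: ΔΔCt = (23.89−15.59) − (21.69−16.24) = 8.30 − 5.45 = 2.85; fold change = 2^-2.85 = 0.139
SMAD9: ΔΔCt = (24.58−15.59) − (22.47−16.24) = 8.99 − 6.23 = 2.76; fold change = 2^-2.76 = 0.148
CXCL4 has the largest |ΔΔCt| = 4.43.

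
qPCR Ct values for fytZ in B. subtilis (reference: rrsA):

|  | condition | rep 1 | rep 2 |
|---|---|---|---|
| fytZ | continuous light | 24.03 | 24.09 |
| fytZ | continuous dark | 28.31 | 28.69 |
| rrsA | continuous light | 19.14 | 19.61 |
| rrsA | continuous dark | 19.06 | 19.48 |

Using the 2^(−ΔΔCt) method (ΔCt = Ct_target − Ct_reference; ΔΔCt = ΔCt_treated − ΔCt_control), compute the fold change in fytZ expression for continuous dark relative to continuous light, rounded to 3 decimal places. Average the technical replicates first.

0.043

Mean Ct: fytZ continuous light 24.060; fytZ continuous dark 28.500; rrsA continuous light 19.375; rrsA continuous dark 19.270
ΔCt(continuous light) = 24.060 − 19.375 = 4.685
ΔCt(continuous dark) = 28.500 − 19.270 = 9.230
ΔΔCt = 9.230 − 4.685 = 4.545
Fold change = 2^(−4.545) = 0.0428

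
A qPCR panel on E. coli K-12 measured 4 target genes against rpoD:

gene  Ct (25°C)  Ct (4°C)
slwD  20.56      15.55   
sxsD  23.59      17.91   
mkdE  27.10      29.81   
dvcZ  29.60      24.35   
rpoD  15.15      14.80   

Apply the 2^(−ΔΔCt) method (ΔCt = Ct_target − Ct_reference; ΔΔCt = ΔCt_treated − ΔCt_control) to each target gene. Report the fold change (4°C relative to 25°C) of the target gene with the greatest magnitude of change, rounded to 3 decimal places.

slwD: ΔΔCt = (15.55−14.80) − (20.56−15.15) = 0.75 − 5.41 = -4.66; fold change = 2^4.66 = 25.281
sxsD: ΔΔCt = (17.91−14.80) − (23.59−15.15) = 3.11 − 8.44 = -5.33; fold change = 2^5.33 = 40.224
mkdE: ΔΔCt = (29.81−14.80) − (27.10−15.15) = 15.01 − 11.95 = 3.06; fold change = 2^-3.06 = 0.120
dvcZ: ΔΔCt = (24.35−14.80) − (29.60−15.15) = 9.55 − 14.45 = -4.90; fold change = 2^4.90 = 29.857
sxsD has the largest |ΔΔCt| = 5.33.

40.224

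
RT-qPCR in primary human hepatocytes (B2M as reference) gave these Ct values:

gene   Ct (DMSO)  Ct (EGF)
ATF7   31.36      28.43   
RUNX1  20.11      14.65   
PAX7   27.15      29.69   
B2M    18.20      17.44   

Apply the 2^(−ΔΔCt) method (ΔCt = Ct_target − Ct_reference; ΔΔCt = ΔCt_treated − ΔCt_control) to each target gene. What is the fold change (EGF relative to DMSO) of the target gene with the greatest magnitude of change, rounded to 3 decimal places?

ATF7: ΔΔCt = (28.43−17.44) − (31.36−18.20) = 10.99 − 13.16 = -2.17; fold change = 2^2.17 = 4.500
RUNX1: ΔΔCt = (14.65−17.44) − (20.11−18.20) = -2.79 − 1.91 = -4.70; fold change = 2^4.70 = 25.992
PAX7: ΔΔCt = (29.69−17.44) − (27.15−18.20) = 12.25 − 8.95 = 3.30; fold change = 2^-3.30 = 0.102
RUNX1 has the largest |ΔΔCt| = 4.70.

25.992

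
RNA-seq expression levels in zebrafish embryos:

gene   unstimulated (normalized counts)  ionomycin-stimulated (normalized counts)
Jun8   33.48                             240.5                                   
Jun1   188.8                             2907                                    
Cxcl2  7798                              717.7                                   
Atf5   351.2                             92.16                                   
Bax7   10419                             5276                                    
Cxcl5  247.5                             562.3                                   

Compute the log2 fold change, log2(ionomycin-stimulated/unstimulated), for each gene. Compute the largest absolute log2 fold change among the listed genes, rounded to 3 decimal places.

3.945

log2(240.5/33.48) = 2.845  (Jun8)
log2(2907/188.8) = 3.945  (Jun1)
log2(717.7/7798) = -3.442  (Cxcl2)
log2(92.16/351.2) = -1.930  (Atf5)
log2(5276/10419) = -0.982  (Bax7)
log2(562.3/247.5) = 1.184  (Cxcl5)
The largest magnitude belongs to Jun1.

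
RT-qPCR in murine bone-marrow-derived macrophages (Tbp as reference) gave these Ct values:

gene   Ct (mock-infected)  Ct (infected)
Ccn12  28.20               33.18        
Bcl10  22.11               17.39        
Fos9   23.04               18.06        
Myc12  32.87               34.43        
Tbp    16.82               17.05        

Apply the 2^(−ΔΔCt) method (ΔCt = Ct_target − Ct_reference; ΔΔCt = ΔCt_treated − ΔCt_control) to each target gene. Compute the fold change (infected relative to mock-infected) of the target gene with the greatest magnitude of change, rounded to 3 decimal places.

37.014

Ccn12: ΔΔCt = (33.18−17.05) − (28.20−16.82) = 16.13 − 11.38 = 4.75; fold change = 2^-4.75 = 0.037
Bcl10: ΔΔCt = (17.39−17.05) − (22.11−16.82) = 0.34 − 5.29 = -4.95; fold change = 2^4.95 = 30.910
Fos9: ΔΔCt = (18.06−17.05) − (23.04−16.82) = 1.01 − 6.22 = -5.21; fold change = 2^5.21 = 37.014
Myc12: ΔΔCt = (34.43−17.05) − (32.87−16.82) = 17.38 − 16.05 = 1.33; fold change = 2^-1.33 = 0.398
Fos9 has the largest |ΔΔCt| = 5.21.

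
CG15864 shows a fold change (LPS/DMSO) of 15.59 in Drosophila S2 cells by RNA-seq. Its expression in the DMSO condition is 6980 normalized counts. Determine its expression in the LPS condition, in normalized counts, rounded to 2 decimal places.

LPS expression = 6980 × 15.59 = 108818.20

108818.20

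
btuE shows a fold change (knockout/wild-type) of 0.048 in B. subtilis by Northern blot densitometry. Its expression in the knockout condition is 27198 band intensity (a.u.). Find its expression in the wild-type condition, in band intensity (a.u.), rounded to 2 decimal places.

wild-type expression = 27198 / 0.048 = 566625.00

566625.00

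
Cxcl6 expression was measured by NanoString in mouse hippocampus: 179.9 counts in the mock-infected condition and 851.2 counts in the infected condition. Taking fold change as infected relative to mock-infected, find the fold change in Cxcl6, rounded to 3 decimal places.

4.732

Fold change = 851.2 / 179.9 = 4.7315
Cxcl6 is upregulated.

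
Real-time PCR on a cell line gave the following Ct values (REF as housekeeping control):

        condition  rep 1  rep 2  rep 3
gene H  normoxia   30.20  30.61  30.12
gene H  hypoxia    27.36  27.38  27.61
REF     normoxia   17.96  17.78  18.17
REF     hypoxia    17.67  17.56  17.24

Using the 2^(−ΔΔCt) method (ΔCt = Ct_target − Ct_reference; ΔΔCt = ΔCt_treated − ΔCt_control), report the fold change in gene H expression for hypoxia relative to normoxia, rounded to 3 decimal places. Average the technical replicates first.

5.205

Mean Ct: gene H normoxia 30.310; gene H hypoxia 27.450; REF normoxia 17.970; REF hypoxia 17.490
ΔCt(normoxia) = 30.310 − 17.970 = 12.340
ΔCt(hypoxia) = 27.450 − 17.490 = 9.960
ΔΔCt = 9.960 − 12.340 = -2.380
Fold change = 2^(−(-2.380)) = 2^2.380 = 5.2054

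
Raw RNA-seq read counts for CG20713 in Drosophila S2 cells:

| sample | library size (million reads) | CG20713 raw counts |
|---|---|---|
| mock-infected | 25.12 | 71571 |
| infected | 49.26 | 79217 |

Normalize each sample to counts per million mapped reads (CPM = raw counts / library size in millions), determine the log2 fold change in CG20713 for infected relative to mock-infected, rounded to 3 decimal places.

CPM(mock-infected) = 71571 / 25.12 = 2849.1640
CPM(infected) = 79217 / 49.26 = 1608.1405
Fold change = 1608.1405 / 2849.1640 = 0.56443
log2(0.56443) = -0.8251

-0.825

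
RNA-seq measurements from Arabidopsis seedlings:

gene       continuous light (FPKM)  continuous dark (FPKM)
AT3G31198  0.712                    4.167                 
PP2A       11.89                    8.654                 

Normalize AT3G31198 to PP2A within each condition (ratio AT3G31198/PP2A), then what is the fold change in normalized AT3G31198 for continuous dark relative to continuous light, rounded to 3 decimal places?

8.041

AT3G31198/PP2A (continuous light) = 0.712 / 11.89 = 0.059882
AT3G31198/PP2A (continuous dark) = 4.167 / 8.654 = 0.48151
Fold change = 0.48151 / 0.059882 = 8.0410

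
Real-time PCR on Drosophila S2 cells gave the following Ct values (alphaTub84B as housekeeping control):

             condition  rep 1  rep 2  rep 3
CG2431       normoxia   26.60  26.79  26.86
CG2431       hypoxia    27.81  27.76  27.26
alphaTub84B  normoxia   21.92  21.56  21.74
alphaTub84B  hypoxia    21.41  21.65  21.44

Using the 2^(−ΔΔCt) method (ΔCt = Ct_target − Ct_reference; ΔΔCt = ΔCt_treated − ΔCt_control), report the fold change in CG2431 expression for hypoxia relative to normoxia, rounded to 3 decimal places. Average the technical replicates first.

0.467

Mean Ct: CG2431 normoxia 26.750; CG2431 hypoxia 27.610; alphaTub84B normoxia 21.740; alphaTub84B hypoxia 21.500
ΔCt(normoxia) = 26.750 − 21.740 = 5.010
ΔCt(hypoxia) = 27.610 − 21.500 = 6.110
ΔΔCt = 6.110 − 5.010 = 1.100
Fold change = 2^(−1.100) = 0.4665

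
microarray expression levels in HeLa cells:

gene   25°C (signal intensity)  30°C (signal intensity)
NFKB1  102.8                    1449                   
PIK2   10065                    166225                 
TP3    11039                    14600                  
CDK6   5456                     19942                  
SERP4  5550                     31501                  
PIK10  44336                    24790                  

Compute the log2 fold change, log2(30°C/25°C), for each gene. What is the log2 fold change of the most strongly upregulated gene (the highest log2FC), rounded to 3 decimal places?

log2(1449/102.8) = 3.817  (NFKB1)
log2(166225/10065) = 4.046  (PIK2)
log2(14600/11039) = 0.403  (TP3)
log2(19942/5456) = 1.870  (CDK6)
log2(31501/5550) = 2.505  (SERP4)
log2(24790/44336) = -0.839  (PIK10)
PIK2 is most strongly upregulated.

4.046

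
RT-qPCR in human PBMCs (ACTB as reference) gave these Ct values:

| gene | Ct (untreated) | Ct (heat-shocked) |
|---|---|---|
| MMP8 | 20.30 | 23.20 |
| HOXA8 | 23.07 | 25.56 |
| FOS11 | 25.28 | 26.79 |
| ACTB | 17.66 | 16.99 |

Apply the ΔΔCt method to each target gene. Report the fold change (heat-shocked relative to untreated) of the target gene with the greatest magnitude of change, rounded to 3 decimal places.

MMP8: ΔΔCt = (23.20−16.99) − (20.30−17.66) = 6.21 − 2.64 = 3.57; fold change = 2^-3.57 = 0.084
HOXA8: ΔΔCt = (25.56−16.99) − (23.07−17.66) = 8.57 − 5.41 = 3.16; fold change = 2^-3.16 = 0.112
FOS11: ΔΔCt = (26.79−16.99) − (25.28−17.66) = 9.80 − 7.62 = 2.18; fold change = 2^-2.18 = 0.221
MMP8 has the largest |ΔΔCt| = 3.57.

0.084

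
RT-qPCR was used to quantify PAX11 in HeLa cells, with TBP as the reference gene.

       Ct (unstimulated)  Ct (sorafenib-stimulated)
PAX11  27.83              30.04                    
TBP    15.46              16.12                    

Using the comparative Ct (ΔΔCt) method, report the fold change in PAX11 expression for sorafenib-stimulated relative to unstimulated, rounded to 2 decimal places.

0.34

ΔCt(unstimulated) = 27.830 − 15.460 = 12.370
ΔCt(sorafenib-stimulated) = 30.040 − 16.120 = 13.920
ΔΔCt = 13.920 − 12.370 = 1.550
Fold change = 2^(−1.550) = 0.342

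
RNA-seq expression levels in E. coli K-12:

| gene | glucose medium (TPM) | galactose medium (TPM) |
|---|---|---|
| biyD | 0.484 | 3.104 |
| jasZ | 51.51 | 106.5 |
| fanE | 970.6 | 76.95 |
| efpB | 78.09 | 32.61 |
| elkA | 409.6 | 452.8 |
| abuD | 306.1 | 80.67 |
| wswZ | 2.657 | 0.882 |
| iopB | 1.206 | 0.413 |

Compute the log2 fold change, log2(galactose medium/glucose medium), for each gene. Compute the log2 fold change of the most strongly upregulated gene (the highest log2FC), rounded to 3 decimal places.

2.681

log2(3.104/0.484) = 2.681  (biyD)
log2(106.5/51.51) = 1.048  (jasZ)
log2(76.95/970.6) = -3.657  (fanE)
log2(32.61/78.09) = -1.260  (efpB)
log2(452.8/409.6) = 0.145  (elkA)
log2(80.67/306.1) = -1.924  (abuD)
log2(0.882/2.657) = -1.591  (wswZ)
log2(0.413/1.206) = -1.546  (iopB)
biyD is most strongly upregulated.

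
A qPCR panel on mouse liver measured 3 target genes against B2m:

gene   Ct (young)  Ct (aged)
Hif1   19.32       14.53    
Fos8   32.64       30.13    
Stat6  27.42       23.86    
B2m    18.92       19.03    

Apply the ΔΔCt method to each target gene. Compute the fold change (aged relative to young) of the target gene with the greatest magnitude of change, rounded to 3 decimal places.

Hif1: ΔΔCt = (14.53−19.03) − (19.32−18.92) = -4.50 − 0.40 = -4.90; fold change = 2^4.90 = 29.857
Fos8: ΔΔCt = (30.13−19.03) − (32.64−18.92) = 11.10 − 13.72 = -2.62; fold change = 2^2.62 = 6.148
Stat6: ΔΔCt = (23.86−19.03) − (27.42−18.92) = 4.83 − 8.50 = -3.67; fold change = 2^3.67 = 12.729
Hif1 has the largest |ΔΔCt| = 4.90.

29.857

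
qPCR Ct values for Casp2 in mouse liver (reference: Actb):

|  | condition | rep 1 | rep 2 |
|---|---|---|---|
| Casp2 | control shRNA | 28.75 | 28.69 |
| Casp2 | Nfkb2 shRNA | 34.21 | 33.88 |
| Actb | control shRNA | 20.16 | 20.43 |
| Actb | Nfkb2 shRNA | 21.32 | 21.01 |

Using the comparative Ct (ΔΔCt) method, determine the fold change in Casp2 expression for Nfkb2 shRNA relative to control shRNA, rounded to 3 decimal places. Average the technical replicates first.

0.046

Mean Ct: Casp2 control shRNA 28.720; Casp2 Nfkb2 shRNA 34.045; Actb control shRNA 20.295; Actb Nfkb2 shRNA 21.165
ΔCt(control shRNA) = 28.720 − 20.295 = 8.425
ΔCt(Nfkb2 shRNA) = 34.045 − 21.165 = 12.880
ΔΔCt = 12.880 − 8.425 = 4.455
Fold change = 2^(−4.455) = 0.0456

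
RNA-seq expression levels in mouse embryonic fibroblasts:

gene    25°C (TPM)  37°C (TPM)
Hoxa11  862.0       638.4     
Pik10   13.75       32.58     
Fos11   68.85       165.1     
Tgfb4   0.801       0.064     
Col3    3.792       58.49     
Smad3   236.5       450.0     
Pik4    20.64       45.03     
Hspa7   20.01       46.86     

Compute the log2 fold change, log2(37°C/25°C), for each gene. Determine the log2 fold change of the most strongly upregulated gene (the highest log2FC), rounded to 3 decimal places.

3.947

log2(638.4/862.0) = -0.433  (Hoxa11)
log2(32.58/13.75) = 1.245  (Pik10)
log2(165.1/68.85) = 1.262  (Fos11)
log2(0.064/0.801) = -3.646  (Tgfb4)
log2(58.49/3.792) = 3.947  (Col3)
log2(450.0/236.5) = 0.928  (Smad3)
log2(45.03/20.64) = 1.125  (Pik4)
log2(46.86/20.01) = 1.228  (Hspa7)
Col3 is most strongly upregulated.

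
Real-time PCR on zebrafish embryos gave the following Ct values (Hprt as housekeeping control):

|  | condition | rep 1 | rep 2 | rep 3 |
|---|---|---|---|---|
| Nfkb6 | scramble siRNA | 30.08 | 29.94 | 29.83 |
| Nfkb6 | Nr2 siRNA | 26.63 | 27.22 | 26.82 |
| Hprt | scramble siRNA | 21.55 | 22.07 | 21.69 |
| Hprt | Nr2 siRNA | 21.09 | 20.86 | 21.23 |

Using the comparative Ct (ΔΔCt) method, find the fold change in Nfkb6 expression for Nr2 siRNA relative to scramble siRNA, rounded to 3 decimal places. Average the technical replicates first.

Mean Ct: Nfkb6 scramble siRNA 29.950; Nfkb6 Nr2 siRNA 26.890; Hprt scramble siRNA 21.770; Hprt Nr2 siRNA 21.060
ΔCt(scramble siRNA) = 29.950 − 21.770 = 8.180
ΔCt(Nr2 siRNA) = 26.890 − 21.060 = 5.830
ΔΔCt = 5.830 − 8.180 = -2.350
Fold change = 2^(−(-2.350)) = 2^2.350 = 5.0982

5.098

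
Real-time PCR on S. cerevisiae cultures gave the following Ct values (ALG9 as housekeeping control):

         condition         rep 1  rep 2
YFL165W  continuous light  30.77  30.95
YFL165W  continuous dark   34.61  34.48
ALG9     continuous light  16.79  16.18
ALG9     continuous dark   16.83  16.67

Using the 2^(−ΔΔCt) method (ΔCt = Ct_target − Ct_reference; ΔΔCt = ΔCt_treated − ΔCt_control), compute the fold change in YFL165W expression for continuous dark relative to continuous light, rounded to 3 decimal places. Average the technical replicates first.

0.093

Mean Ct: YFL165W continuous light 30.860; YFL165W continuous dark 34.545; ALG9 continuous light 16.485; ALG9 continuous dark 16.750
ΔCt(continuous light) = 30.860 − 16.485 = 14.375
ΔCt(continuous dark) = 34.545 − 16.750 = 17.795
ΔΔCt = 17.795 − 14.375 = 3.420
Fold change = 2^(−3.420) = 0.0934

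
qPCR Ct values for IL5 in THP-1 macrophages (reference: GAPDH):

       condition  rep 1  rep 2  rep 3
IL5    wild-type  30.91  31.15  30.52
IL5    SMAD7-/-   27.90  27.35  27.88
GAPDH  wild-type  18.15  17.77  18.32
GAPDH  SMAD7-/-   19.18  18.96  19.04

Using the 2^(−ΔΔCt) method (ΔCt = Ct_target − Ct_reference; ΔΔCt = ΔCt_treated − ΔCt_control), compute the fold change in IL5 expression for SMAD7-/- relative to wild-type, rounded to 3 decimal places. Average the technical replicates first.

Mean Ct: IL5 wild-type 30.860; IL5 SMAD7-/- 27.710; GAPDH wild-type 18.080; GAPDH SMAD7-/- 19.060
ΔCt(wild-type) = 30.860 − 18.080 = 12.780
ΔCt(SMAD7-/-) = 27.710 − 19.060 = 8.650
ΔΔCt = 8.650 − 12.780 = -4.130
Fold change = 2^(−(-4.130)) = 2^4.130 = 17.5087

17.509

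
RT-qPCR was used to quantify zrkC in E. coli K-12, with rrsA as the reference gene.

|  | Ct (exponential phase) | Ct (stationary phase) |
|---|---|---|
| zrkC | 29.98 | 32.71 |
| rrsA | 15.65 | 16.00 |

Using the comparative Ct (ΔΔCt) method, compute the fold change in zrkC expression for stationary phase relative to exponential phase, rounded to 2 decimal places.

ΔCt(exponential phase) = 29.980 − 15.650 = 14.330
ΔCt(stationary phase) = 32.710 − 16.000 = 16.710
ΔΔCt = 16.710 − 14.330 = 2.380
Fold change = 2^(−2.380) = 0.192

0.19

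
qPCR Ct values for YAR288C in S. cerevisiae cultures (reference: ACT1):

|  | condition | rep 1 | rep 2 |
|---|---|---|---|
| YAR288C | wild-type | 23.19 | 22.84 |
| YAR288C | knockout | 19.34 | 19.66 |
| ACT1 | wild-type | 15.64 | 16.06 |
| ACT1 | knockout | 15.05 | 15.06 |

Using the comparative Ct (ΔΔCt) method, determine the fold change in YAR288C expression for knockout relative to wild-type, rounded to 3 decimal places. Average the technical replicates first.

Mean Ct: YAR288C wild-type 23.015; YAR288C knockout 19.500; ACT1 wild-type 15.850; ACT1 knockout 15.055
ΔCt(wild-type) = 23.015 − 15.850 = 7.165
ΔCt(knockout) = 19.500 − 15.055 = 4.445
ΔΔCt = 4.445 − 7.165 = -2.720
Fold change = 2^(−(-2.720)) = 2^2.720 = 6.5887

6.589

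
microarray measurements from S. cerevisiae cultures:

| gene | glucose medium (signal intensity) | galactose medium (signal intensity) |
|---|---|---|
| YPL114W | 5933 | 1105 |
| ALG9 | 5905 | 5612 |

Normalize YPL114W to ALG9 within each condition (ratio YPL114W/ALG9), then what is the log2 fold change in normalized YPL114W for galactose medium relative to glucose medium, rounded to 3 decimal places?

-2.351

YPL114W/ALG9 (glucose medium) = 5933 / 5905 = 1.0047
YPL114W/ALG9 (galactose medium) = 1105 / 5612 = 0.1969
Fold change = 0.1969 / 1.0047 = 0.1960
log2(0.1960) = -2.3513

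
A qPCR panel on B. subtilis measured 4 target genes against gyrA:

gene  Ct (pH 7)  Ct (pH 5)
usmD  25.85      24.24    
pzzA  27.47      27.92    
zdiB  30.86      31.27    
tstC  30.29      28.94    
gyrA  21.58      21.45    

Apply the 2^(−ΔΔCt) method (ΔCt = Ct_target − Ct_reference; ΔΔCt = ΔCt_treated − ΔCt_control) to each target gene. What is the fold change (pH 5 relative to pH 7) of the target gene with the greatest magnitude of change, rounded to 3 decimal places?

usmD: ΔΔCt = (24.24−21.45) − (25.85−21.58) = 2.79 − 4.27 = -1.48; fold change = 2^1.48 = 2.789
pzzA: ΔΔCt = (27.92−21.45) − (27.47−21.58) = 6.47 − 5.89 = 0.58; fold change = 2^-0.58 = 0.669
zdiB: ΔΔCt = (31.27−21.45) − (30.86−21.58) = 9.82 − 9.28 = 0.54; fold change = 2^-0.54 = 0.688
tstC: ΔΔCt = (28.94−21.45) − (30.29−21.58) = 7.49 − 8.71 = -1.22; fold change = 2^1.22 = 2.329
usmD has the largest |ΔΔCt| = 1.48.

2.789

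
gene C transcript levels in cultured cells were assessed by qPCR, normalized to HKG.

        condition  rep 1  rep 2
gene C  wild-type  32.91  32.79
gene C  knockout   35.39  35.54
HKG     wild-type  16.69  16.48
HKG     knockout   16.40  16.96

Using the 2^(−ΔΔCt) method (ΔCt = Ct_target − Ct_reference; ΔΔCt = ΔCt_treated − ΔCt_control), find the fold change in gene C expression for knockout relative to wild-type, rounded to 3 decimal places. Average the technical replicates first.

Mean Ct: gene C wild-type 32.850; gene C knockout 35.465; HKG wild-type 16.585; HKG knockout 16.680
ΔCt(wild-type) = 32.850 − 16.585 = 16.265
ΔCt(knockout) = 35.465 − 16.680 = 18.785
ΔΔCt = 18.785 − 16.265 = 2.520
Fold change = 2^(−2.520) = 0.1743

0.174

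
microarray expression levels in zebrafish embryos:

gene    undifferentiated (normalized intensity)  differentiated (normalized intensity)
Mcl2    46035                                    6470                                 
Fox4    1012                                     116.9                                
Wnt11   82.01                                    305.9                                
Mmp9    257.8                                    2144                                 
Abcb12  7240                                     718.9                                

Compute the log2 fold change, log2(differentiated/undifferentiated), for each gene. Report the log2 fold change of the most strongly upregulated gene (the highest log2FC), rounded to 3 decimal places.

log2(6470/46035) = -2.831  (Mcl2)
log2(116.9/1012) = -3.114  (Fox4)
log2(305.9/82.01) = 1.899  (Wnt11)
log2(2144/257.8) = 3.056  (Mmp9)
log2(718.9/7240) = -3.332  (Abcb12)
Mmp9 is most strongly upregulated.

3.056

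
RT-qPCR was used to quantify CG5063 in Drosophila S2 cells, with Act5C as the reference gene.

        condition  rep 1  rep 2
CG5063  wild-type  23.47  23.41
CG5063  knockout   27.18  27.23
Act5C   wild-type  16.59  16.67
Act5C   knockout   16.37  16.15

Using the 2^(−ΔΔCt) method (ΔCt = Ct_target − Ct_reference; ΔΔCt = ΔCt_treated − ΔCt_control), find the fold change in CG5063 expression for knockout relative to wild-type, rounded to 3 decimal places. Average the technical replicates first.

0.057

Mean Ct: CG5063 wild-type 23.440; CG5063 knockout 27.205; Act5C wild-type 16.630; Act5C knockout 16.260
ΔCt(wild-type) = 23.440 − 16.630 = 6.810
ΔCt(knockout) = 27.205 − 16.260 = 10.945
ΔΔCt = 10.945 − 6.810 = 4.135
Fold change = 2^(−4.135) = 0.0569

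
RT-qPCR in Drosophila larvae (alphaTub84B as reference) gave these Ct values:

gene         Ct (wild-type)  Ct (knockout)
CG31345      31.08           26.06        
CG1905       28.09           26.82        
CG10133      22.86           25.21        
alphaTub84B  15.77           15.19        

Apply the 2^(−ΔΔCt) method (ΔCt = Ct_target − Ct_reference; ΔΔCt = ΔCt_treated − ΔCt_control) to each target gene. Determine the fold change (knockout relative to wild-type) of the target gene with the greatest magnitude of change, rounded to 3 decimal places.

CG31345: ΔΔCt = (26.06−15.19) − (31.08−15.77) = 10.87 − 15.31 = -4.44; fold change = 2^4.44 = 21.706
CG1905: ΔΔCt = (26.82−15.19) − (28.09−15.77) = 11.63 − 12.32 = -0.69; fold change = 2^0.69 = 1.613
CG10133: ΔΔCt = (25.21−15.19) − (22.86−15.77) = 10.02 − 7.09 = 2.93; fold change = 2^-2.93 = 0.131
CG31345 has the largest |ΔΔCt| = 4.44.

21.706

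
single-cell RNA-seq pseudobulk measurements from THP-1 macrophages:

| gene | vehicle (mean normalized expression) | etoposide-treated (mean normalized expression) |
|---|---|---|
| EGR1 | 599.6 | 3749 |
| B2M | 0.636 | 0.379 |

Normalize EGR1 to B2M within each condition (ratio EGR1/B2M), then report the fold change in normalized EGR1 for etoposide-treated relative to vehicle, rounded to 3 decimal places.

EGR1/B2M (vehicle) = 599.6 / 0.636 = 942.77
EGR1/B2M (etoposide-treated) = 3749 / 0.379 = 9891.8
Fold change = 9891.8 / 942.77 = 10.4923

10.492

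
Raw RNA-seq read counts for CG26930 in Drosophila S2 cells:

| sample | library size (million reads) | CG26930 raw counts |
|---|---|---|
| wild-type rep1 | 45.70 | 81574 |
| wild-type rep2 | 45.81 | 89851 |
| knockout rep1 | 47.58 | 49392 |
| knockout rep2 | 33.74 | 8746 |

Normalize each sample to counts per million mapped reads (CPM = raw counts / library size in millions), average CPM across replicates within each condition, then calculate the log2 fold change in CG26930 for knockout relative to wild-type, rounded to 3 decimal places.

CPM(wild-type rep1) = 81574 / 45.70 = 1784.9891
CPM(wild-type rep2) = 89851 / 45.81 = 1961.3840
CPM(knockout rep1) = 49392 / 47.58 = 1038.0832
CPM(knockout rep2) = 8746 / 33.74 = 259.2175
mean CPM(wild-type) = 1873.1865; mean CPM(knockout) = 648.6504
Fold change = 648.6504 / 1873.1865 = 0.34628
log2(0.34628) = -1.5300

-1.530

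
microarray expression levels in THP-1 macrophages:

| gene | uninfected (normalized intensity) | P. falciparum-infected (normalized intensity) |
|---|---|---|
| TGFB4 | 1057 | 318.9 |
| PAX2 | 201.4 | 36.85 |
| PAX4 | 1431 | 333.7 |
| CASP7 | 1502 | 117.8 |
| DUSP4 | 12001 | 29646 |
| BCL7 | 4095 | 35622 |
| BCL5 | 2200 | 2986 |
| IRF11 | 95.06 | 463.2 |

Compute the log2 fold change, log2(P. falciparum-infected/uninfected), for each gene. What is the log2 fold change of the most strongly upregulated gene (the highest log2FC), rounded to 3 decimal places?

log2(318.9/1057) = -1.729  (TGFB4)
log2(36.85/201.4) = -2.450  (PAX2)
log2(333.7/1431) = -2.100  (PAX4)
log2(117.8/1502) = -3.672  (CASP7)
log2(29646/12001) = 1.305  (DUSP4)
log2(35622/4095) = 3.121  (BCL7)
log2(2986/2200) = 0.441  (BCL5)
log2(463.2/95.06) = 2.285  (IRF11)
BCL7 is most strongly upregulated.

3.121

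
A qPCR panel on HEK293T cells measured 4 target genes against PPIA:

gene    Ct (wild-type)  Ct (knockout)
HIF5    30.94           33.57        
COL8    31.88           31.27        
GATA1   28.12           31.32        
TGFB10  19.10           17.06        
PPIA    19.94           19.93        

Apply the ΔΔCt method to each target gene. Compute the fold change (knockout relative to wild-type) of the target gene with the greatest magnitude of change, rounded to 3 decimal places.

HIF5: ΔΔCt = (33.57−19.93) − (30.94−19.94) = 13.64 − 11.00 = 2.64; fold change = 2^-2.64 = 0.160
COL8: ΔΔCt = (31.27−19.93) − (31.88−19.94) = 11.34 − 11.94 = -0.60; fold change = 2^0.60 = 1.516
GATA1: ΔΔCt = (31.32−19.93) − (28.12−19.94) = 11.39 − 8.18 = 3.21; fold change = 2^-3.21 = 0.108
TGFB10: ΔΔCt = (17.06−19.93) − (19.10−19.94) = -2.87 − (-0.84) = -2.03; fold change = 2^2.03 = 4.084
GATA1 has the largest |ΔΔCt| = 3.21.

0.108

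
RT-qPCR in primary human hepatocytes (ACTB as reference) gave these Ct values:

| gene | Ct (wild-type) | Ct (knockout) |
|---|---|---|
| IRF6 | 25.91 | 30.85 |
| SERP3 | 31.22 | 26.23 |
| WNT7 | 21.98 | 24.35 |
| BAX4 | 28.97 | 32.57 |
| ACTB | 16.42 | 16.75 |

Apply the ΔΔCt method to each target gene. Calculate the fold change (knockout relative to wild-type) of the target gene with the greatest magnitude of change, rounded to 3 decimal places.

IRF6: ΔΔCt = (30.85−16.75) − (25.91−16.42) = 14.10 − 9.49 = 4.61; fold change = 2^-4.61 = 0.041
SERP3: ΔΔCt = (26.23−16.75) − (31.22−16.42) = 9.48 − 14.80 = -5.32; fold change = 2^5.32 = 39.947
WNT7: ΔΔCt = (24.35−16.75) − (21.98−16.42) = 7.60 − 5.56 = 2.04; fold change = 2^-2.04 = 0.243
BAX4: ΔΔCt = (32.57−16.75) − (28.97−16.42) = 15.82 − 12.55 = 3.27; fold change = 2^-3.27 = 0.104
SERP3 has the largest |ΔΔCt| = 5.32.

39.947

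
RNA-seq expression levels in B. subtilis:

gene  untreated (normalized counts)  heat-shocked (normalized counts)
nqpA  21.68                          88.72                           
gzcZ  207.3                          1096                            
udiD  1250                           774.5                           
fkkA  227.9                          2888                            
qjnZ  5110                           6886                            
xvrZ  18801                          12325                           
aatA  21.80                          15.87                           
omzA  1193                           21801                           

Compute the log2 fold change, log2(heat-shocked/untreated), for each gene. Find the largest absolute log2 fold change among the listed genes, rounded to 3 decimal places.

log2(88.72/21.68) = 2.033  (nqpA)
log2(1096/207.3) = 2.402  (gzcZ)
log2(774.5/1250) = -0.691  (udiD)
log2(2888/227.9) = 3.664  (fkkA)
log2(6886/5110) = 0.430  (qjnZ)
log2(12325/18801) = -0.609  (xvrZ)
log2(15.87/21.80) = -0.458  (aatA)
log2(21801/1193) = 4.192  (omzA)
The largest magnitude belongs to omzA.

4.192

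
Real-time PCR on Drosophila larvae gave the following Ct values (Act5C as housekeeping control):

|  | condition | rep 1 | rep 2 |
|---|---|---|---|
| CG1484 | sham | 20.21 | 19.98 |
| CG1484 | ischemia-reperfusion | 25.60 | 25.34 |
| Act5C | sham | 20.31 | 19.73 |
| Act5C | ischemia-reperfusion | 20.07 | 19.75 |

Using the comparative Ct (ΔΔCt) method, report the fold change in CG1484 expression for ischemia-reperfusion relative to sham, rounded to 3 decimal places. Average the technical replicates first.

0.022

Mean Ct: CG1484 sham 20.095; CG1484 ischemia-reperfusion 25.470; Act5C sham 20.020; Act5C ischemia-reperfusion 19.910
ΔCt(sham) = 20.095 − 20.020 = 0.075
ΔCt(ischemia-reperfusion) = 25.470 − 19.910 = 5.560
ΔΔCt = 5.560 − 0.075 = 5.485
Fold change = 2^(−5.485) = 0.0223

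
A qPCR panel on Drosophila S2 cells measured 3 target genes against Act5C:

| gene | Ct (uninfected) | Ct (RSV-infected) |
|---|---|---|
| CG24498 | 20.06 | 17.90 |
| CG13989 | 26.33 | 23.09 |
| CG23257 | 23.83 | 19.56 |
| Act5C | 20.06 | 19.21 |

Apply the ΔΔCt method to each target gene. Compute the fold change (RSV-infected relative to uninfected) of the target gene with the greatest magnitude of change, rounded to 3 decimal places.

10.703

CG24498: ΔΔCt = (17.90−19.21) − (20.06−20.06) = -1.31 − 0.00 = -1.31; fold change = 2^1.31 = 2.479
CG13989: ΔΔCt = (23.09−19.21) − (26.33−20.06) = 3.88 − 6.27 = -2.39; fold change = 2^2.39 = 5.242
CG23257: ΔΔCt = (19.56−19.21) − (23.83−20.06) = 0.35 − 3.77 = -3.42; fold change = 2^3.42 = 10.703
CG23257 has the largest |ΔΔCt| = 3.42.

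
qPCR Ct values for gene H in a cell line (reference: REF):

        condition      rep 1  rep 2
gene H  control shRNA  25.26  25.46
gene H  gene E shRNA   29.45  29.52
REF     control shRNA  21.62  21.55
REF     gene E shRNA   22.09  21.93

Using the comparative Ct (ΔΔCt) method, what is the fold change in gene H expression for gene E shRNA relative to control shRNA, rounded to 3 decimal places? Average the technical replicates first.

Mean Ct: gene H control shRNA 25.360; gene H gene E shRNA 29.485; REF control shRNA 21.585; REF gene E shRNA 22.010
ΔCt(control shRNA) = 25.360 − 21.585 = 3.775
ΔCt(gene E shRNA) = 29.485 − 22.010 = 7.475
ΔΔCt = 7.475 − 3.775 = 3.700
Fold change = 2^(−3.700) = 0.0769

0.077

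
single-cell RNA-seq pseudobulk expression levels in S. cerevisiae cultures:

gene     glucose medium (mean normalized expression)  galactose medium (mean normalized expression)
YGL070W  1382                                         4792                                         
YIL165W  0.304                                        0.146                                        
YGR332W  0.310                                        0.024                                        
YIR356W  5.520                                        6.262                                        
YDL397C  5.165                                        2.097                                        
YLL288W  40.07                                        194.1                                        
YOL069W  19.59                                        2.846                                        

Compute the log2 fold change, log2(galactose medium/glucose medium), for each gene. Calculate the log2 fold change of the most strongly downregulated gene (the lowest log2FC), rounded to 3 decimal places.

log2(4792/1382) = 1.794  (YGL070W)
log2(0.146/0.304) = -1.058  (YIL165W)
log2(0.024/0.310) = -3.691  (YGR332W)
log2(6.262/5.520) = 0.182  (YIR356W)
log2(2.097/5.165) = -1.300  (YDL397C)
log2(194.1/40.07) = 2.276  (YLL288W)
log2(2.846/19.59) = -2.783  (YOL069W)
YGR332W is most strongly downregulated.

-3.691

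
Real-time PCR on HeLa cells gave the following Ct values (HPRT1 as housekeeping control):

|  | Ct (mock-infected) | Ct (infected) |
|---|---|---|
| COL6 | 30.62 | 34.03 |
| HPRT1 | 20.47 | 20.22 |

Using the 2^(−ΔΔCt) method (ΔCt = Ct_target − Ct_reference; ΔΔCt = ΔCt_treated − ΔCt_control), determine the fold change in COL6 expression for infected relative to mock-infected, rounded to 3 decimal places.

ΔCt(mock-infected) = 30.620 − 20.470 = 10.150
ΔCt(infected) = 34.030 − 20.220 = 13.810
ΔΔCt = 13.810 − 10.150 = 3.660
Fold change = 2^(−3.660) = 0.0791

0.079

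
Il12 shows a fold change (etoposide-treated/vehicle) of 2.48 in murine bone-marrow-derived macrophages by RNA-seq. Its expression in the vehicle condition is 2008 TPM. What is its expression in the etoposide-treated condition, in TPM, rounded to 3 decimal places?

4979.840

etoposide-treated expression = 2008 × 2.48 = 4979.840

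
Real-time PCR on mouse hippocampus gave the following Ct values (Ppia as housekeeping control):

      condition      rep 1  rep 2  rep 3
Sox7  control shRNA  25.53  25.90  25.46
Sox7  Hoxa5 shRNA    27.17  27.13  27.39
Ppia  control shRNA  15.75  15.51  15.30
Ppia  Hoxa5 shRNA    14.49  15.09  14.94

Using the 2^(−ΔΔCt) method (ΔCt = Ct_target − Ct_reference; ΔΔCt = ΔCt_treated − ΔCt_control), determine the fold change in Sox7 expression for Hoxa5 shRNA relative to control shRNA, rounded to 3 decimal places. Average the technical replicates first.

0.206

Mean Ct: Sox7 control shRNA 25.630; Sox7 Hoxa5 shRNA 27.230; Ppia control shRNA 15.520; Ppia Hoxa5 shRNA 14.840
ΔCt(control shRNA) = 25.630 − 15.520 = 10.110
ΔCt(Hoxa5 shRNA) = 27.230 − 14.840 = 12.390
ΔΔCt = 12.390 − 10.110 = 2.280
Fold change = 2^(−2.280) = 0.2059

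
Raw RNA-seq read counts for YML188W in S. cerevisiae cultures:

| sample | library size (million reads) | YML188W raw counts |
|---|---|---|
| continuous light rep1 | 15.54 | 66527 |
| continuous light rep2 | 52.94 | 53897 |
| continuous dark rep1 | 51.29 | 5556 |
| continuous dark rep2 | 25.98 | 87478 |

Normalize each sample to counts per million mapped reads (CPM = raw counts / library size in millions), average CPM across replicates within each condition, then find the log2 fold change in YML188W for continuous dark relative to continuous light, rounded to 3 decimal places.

CPM(continuous light rep1) = 66527 / 15.54 = 4281.0167
CPM(continuous light rep2) = 53897 / 52.94 = 1018.0771
CPM(continuous dark rep1) = 5556 / 51.29 = 108.3252
CPM(continuous dark rep2) = 87478 / 25.98 = 3367.1286
mean CPM(continuous light) = 2649.5469; mean CPM(continuous dark) = 1737.7269
Fold change = 1737.7269 / 2649.5469 = 0.65586
log2(0.65586) = -0.6085

-0.609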